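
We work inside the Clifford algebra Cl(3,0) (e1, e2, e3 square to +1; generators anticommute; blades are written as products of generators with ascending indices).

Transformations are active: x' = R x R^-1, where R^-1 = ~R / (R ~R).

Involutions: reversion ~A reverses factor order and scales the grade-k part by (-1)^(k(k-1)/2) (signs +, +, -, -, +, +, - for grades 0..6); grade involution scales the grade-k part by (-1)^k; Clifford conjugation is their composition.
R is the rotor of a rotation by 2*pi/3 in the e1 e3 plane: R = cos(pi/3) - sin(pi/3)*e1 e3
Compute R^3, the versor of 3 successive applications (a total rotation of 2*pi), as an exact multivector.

The rotor phase is half the rotation angle and phases add under composition, so 3 steps in the e1 e3 plane accumulate phase 3*(pi/3) = pi: R^3 = cos(pi) - sin(pi)*e1 e3.
cos(pi) = -1 and sin(pi) = 0, so R^3 = -1. The total rotation 2*pi is 1 full turn, so every vector returns to itself, yet the rotor is -1, on the OTHER sheet of the double cover (an odd number of 2*pi turns).
Answer: -1


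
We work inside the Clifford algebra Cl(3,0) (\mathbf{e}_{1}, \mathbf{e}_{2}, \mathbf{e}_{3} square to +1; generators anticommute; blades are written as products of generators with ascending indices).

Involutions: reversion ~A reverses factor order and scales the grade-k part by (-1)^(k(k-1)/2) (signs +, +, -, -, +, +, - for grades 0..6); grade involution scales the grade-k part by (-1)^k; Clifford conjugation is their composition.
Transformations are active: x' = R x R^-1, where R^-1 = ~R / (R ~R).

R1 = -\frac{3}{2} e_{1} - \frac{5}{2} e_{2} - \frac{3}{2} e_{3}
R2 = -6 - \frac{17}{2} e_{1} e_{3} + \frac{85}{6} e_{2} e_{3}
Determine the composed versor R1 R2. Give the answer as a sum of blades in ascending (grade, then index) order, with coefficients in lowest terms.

Distribute over the terms of R1 (each basis-blade product reordered to ascending indices, repeated generators contracted through their squares):
(-\frac{3}{2} e_{1}) R2 = 9 e_{1} + \frac{51}{4} e_{3} - \frac{85}{4} e_{1} e_{2} e_{3}
(-\frac{5}{2} e_{2}) R2 = 15 e_{2} - \frac{425}{12} e_{3} - \frac{85}{4} e_{1} e_{2} e_{3}
(-\frac{3}{2} e_{3}) R2 = -\frac{51}{4} e_{1} + \frac{85}{4} e_{2} + 9 e_{3}
Summing the partial products and collecting blades:
Answer: -\frac{15}{4} e_{1} + \frac{145}{4} e_{2} - \frac{41}{3} e_{3} - \frac{85}{2} e_{1} e_{2} e_{3}


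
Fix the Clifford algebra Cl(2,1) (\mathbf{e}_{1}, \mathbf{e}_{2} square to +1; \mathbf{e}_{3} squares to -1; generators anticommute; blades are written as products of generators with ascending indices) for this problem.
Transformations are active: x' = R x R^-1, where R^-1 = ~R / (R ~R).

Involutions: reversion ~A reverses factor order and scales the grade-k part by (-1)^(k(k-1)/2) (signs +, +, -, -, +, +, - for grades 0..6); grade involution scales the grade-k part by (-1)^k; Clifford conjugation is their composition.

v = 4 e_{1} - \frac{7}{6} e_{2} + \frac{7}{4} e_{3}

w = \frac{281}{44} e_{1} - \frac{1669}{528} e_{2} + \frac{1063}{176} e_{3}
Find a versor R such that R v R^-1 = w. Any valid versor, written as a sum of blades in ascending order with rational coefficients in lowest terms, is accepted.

Since q(v) = q(w) = \frac{2059}{144}, the sum R = v + w = \frac{457}{44} e_{1} - \frac{2285}{528} e_{2} + \frac{1371}{176} e_{3} does the job whenever invertible.
Answer: \frac{457}{44} e_{1} - \frac{2285}{528} e_{2} + \frac{1371}{176} e_{3}


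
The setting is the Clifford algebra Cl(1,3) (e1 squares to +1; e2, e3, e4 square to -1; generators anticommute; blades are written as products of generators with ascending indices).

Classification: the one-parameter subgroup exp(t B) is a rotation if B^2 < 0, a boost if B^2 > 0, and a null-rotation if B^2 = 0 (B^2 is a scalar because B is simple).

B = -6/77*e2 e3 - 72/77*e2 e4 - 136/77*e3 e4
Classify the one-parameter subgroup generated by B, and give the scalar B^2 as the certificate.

B^2 term by term: the squares give (-6/77)^2*(e2 e3)^2 + (-72/77)^2*(e2 e4)^2 + (-136/77)^2*(e3 e4)^2 = 36/5929*(-1) + 5184/5929*(-1) + 18496/5929*(-1) = -4 (each basis 2-blade squares to minus the product of its generators' squares); cross terms between blades sharing an index anticommute and cancel. So B^2 = -4.
Answer: rotation, certificate B^2 = -4. Note: conjugating B changes its blade decomposition but never the scalar B^2 = -4, whose sign settles the classification.


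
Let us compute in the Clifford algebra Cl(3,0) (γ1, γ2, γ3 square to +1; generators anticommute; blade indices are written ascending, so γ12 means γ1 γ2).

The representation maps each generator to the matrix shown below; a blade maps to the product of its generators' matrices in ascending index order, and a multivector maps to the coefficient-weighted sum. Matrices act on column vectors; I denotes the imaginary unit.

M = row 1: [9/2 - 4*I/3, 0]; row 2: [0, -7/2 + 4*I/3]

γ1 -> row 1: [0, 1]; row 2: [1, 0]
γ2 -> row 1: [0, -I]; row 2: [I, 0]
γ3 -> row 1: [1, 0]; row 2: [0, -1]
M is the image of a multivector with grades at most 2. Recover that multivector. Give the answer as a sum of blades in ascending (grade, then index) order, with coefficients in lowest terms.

Method: 1, rho(γ1), rho(γ2), rho(γ3) form a trace-orthogonal basis of the 2x2 complex matrices (tr(X Y) = 2 if X = Y, else 0), so M = m0*1 + m1*rho(γ1) + m2*rho(γ2) + m3*rho(γ3) with m0 = tr(M)/2 = 1/2, m1 = tr(M rho(γ1))/2 = 0, m2 = tr(M rho(γ2))/2 = 0, m3 = tr(M rho(γ3))/2 = 4 - 4*I/3.
Multiplying table entries, the bivector images are rho(γ12) = I*rho(γ3), rho(γ13) = -I*rho(γ2), rho(γ23) = I*rho(γ1); with real blade coefficients the real parts of m0..m3 are the coefficients of 1, γ1, γ2, γ3 and the imaginary parts give the bivectors (γ23: Im m1, γ13: -Im m2, γ12: Im m3).
Answer: 1/2 + 4*γ3 - 4/3*γ12


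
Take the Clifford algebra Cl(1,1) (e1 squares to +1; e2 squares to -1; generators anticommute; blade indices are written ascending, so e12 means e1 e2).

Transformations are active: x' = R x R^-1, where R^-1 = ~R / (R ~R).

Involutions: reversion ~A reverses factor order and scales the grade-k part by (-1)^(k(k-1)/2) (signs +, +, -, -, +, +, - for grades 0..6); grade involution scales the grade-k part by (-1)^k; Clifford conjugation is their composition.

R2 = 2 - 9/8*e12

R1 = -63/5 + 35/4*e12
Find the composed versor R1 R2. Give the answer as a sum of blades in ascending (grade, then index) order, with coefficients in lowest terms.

Distribute over the terms of R1 (each basis-blade product reordered to ascending indices, repeated generators contracted through their squares):
(-63/5) R2 = -126/5 + 567/40*e12
(35/4*e12) R2 = -315/32 + 35/2*e12
Summing the partial products and collecting blades:
Answer: -5607/160 + 1267/40*e12


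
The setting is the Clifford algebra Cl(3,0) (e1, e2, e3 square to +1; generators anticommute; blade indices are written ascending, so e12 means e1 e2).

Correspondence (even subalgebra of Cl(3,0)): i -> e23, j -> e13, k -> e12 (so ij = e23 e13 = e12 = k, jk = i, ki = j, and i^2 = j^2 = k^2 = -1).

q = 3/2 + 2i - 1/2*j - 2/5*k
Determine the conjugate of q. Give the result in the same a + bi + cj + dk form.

In blades: q = 3/2 - 2/5*e12 - 1/2*e13 + 2*e23.
Quaternion conjugation is reversion on the even subalgebra: the scalar is fixed and every grade-2 blade flips sign, giving 3/2 + 2/5*e12 + 1/2*e13 - 2*e23; translating back:
Answer: 3/2 - 2i + 1/2*j + 2/5*k


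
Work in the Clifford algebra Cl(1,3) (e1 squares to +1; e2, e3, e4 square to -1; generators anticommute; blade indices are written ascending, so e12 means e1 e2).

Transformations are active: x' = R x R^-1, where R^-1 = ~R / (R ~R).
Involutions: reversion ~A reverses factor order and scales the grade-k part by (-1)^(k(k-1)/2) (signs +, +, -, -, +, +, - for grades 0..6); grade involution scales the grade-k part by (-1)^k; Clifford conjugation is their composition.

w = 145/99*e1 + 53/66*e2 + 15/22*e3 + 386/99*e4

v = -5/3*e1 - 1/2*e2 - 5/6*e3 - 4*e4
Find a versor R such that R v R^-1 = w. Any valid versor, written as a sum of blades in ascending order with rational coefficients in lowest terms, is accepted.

A norm check does it: q(v) = q(w) = -85/6, hence R = v + w = -20/99*e1 + 10/33*e2 - 5/33*e3 - 10/99*e4 realises the map — parallel part kept, (v - w)/2 negated, v carried to w.
Answer: -20/99*e1 + 10/33*e2 - 5/33*e3 - 10/99*e4


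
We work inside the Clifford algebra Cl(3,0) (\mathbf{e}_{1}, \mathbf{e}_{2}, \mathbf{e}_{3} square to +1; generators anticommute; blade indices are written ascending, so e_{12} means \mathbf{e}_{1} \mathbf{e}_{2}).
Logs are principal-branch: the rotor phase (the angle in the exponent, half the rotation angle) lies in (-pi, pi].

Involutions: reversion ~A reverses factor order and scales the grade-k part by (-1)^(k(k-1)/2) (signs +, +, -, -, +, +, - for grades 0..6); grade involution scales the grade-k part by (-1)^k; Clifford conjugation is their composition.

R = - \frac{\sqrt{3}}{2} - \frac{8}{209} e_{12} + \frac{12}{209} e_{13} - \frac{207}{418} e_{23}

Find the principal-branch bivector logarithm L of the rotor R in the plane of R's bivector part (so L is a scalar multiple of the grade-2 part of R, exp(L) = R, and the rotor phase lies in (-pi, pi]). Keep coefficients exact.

The scalar part of R is - \frac{\sqrt{3}}{2}, and that scalar determines the rotor phase on the principal branch; recovering the unit plane as bivector-part over sine of the phase gives L = phase * plane.
Concretely: cos(phase) = - \frac{\sqrt{3}}{2} gives phase = ±\frac{5 \pi}{6}, and since phase/sin(phase) is even the sign is immaterial: L = (phase/sin(phase)) * <R>_2 = (\frac{5 \pi}{3}) * <R>_2.
Answer: - \frac{40 \pi}{627} e_{12} + \frac{20 \pi}{209} e_{13} - \frac{345 \pi}{418} e_{23}


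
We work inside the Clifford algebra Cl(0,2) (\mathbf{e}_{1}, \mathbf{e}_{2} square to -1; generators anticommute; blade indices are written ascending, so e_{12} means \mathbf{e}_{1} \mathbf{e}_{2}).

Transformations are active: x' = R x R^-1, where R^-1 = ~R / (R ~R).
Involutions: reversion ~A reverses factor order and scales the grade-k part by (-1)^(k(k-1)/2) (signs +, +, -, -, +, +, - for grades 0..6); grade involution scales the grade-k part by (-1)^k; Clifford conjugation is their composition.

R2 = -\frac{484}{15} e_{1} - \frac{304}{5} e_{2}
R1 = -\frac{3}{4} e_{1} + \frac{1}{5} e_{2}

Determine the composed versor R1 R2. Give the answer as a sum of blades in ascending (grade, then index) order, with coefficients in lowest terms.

Distribute over the terms of R1 (each basis-blade product reordered to ascending indices, repeated generators contracted through their squares):
(-\frac{3}{4} e_{1}) R2 = -\frac{121}{5} + \frac{228}{5} e_{12}
(\frac{1}{5} e_{2}) R2 = \frac{304}{25} + \frac{484}{75} e_{12}
Summing the partial products and collecting blades:
Answer: -\frac{301}{25} + \frac{3904}{75} e_{12}


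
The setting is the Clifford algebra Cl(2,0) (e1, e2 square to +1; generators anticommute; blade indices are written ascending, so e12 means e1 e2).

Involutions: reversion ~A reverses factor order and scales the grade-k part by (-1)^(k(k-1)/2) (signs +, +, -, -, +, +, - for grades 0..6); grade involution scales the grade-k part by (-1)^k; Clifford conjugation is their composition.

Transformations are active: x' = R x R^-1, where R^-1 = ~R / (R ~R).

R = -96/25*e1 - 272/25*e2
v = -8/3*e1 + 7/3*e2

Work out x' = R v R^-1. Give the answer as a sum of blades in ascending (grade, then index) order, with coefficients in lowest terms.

~R = -96/25*e1 - 272/25*e2, and R ~R = 3328/25, so R^-1 = ~R / (3328/25).
R v = -1136/75 - 2848/75*e12
Answer: 3452/975*e1 + 139/975*e2


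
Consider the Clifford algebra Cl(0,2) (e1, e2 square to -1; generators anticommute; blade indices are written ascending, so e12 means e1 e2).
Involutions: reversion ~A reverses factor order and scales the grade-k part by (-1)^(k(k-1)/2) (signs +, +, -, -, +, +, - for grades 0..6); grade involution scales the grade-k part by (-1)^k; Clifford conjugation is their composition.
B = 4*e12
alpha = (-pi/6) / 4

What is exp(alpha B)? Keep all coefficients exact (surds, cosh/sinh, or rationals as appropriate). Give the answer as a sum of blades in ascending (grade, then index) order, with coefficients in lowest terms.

B^2 = (4)^2*(e12)^2 = 16*(-1) = -16 (a basis 2-blade squares to minus the product of its generators' squares).
B^2 = -16 — the series telescopes trigonometrically here: l = 4, alpha*l = -pi/6, so exp(alpha B) = cos(-pi/6) + (sin(-pi/6)/4)*B = sqrt(3)/2 + (-1/8)*B.
Answer: sqrt(3)/2 - 1/2*e12


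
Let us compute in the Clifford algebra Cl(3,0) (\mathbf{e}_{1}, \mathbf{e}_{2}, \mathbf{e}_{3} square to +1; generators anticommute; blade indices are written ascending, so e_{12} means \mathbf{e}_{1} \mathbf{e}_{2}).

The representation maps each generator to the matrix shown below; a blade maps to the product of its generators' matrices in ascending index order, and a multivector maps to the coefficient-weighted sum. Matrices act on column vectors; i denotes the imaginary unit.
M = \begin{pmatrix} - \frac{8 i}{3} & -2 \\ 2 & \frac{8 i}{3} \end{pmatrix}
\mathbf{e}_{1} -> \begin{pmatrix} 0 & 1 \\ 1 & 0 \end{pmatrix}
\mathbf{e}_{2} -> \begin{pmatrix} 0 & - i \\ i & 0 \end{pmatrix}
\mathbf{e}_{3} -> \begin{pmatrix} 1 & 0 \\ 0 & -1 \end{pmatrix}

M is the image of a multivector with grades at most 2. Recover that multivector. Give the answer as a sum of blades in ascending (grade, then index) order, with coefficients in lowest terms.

Method: 1, rho(e_{1}), rho(e_{2}), rho(e_{3}) form a trace-orthogonal basis of the 2x2 complex matrices (tr(X Y) = 2 if X = Y, else 0), so M = m0*1 + m1*rho(e_{1}) + m2*rho(e_{2}) + m3*rho(e_{3}) with m0 = tr(M)/2 = 0, m1 = tr(M rho(e_{1}))/2 = 0, m2 = tr(M rho(e_{2}))/2 = - 2 i, m3 = tr(M rho(e_{3}))/2 = - \frac{8 i}{3}.
Multiplying table entries, the bivector images are rho(e_{12}) = i*rho(e_{3}), rho(e_{13}) = -i*rho(e_{2}), rho(e_{23}) = i*rho(e_{1}); with real blade coefficients the real parts of m0..m3 are the coefficients of 1, e_{1}, e_{2}, e_{3} and the imaginary parts give the bivectors (e_{23}: Im m1, e_{13}: -Im m2, e_{12}: Im m3).
Answer: -\frac{8}{3} e_{12} + 2 e_{13}


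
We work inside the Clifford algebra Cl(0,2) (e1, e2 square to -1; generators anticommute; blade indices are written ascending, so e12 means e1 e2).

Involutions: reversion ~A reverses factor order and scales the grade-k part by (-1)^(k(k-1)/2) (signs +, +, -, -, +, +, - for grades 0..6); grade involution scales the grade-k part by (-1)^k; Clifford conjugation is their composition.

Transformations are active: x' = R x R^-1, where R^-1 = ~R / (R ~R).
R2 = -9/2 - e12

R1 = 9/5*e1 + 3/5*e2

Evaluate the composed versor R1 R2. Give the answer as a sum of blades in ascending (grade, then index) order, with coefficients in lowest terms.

Distribute over the terms of R1 (each basis-blade product reordered to ascending indices, repeated generators contracted through their squares):
(9/5*e1) R2 = -81/10*e1 + 9/5*e2
(3/5*e2) R2 = -3/5*e1 - 27/10*e2
Summing the partial products and collecting blades:
Answer: -87/10*e1 - 9/10*e2


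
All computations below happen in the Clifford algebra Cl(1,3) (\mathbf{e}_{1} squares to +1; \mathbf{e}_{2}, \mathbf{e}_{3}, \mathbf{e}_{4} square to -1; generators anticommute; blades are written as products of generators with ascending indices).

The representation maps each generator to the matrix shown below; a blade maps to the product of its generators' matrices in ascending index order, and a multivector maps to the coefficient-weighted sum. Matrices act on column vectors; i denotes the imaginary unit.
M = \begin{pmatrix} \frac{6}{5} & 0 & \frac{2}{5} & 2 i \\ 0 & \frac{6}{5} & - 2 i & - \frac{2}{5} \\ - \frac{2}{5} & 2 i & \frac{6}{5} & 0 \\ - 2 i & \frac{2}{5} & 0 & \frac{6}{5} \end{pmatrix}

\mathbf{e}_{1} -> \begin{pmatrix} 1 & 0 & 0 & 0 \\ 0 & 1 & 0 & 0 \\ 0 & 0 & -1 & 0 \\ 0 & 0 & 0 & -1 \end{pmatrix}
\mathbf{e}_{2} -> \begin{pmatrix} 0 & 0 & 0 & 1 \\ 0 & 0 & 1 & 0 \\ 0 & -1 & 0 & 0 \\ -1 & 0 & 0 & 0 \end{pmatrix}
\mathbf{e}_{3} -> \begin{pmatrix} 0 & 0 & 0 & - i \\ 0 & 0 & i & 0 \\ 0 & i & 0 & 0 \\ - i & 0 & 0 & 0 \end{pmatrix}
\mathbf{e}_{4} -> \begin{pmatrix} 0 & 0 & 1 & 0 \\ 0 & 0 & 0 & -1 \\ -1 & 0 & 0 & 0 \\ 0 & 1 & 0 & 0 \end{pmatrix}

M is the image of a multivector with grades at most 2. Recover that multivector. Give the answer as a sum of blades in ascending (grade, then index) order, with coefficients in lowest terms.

Method: the blade images are trace-orthogonal — tr(rho(e_A) rho(e_B)^-1) = 4 if A = B and 0 otherwise — and rho(e_A)^-1 = (e_A)^2 * rho(e_A) with (e_A)^2 = +1 or -1, so the coefficient of e_A in the preimage is (e_A)^2 * tr(M rho(e_A))/4.
Nonzero projections over blades of grade <= 2: 1: (1)^2 = +1, tr(M 1) = \frac{24}{5}, coefficient \frac{6}{5}; e_{4}: (e_{4})^2 = -1, tr(M rho(e_{4})) = - \frac{8}{5}, coefficient \frac{2}{5}; e_{1} e_{3}: (e_{1} e_{3})^2 = +1, tr(M rho(e_{1} e_{3})) = -8, coefficient -2. Every other blade of grade <= 2 projects to 0.
Answer: \frac{6}{5} + \frac{2}{5} e_{4} - 2 e_{1} e_{3}


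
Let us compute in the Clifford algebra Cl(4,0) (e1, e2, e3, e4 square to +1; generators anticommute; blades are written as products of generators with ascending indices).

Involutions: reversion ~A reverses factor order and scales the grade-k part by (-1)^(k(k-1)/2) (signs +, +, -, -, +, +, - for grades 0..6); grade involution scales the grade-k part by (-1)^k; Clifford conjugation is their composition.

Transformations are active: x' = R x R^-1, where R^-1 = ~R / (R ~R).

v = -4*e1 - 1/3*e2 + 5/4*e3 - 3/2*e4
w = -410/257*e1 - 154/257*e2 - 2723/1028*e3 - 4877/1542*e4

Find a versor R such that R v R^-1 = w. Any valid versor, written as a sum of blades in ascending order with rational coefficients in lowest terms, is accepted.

Reasoning: v^2 = w^2 = 2869/144 since conjugation preserves the quadratic form; R = v + w = -1438/257*e1 - 719/771*e2 - 719/514*e3 - 3595/771*e4 is then valid when invertible, keeping its own part and reversing (v - w)/2.
Answer: -1438/257*e1 - 719/771*e2 - 719/514*e3 - 3595/771*e4


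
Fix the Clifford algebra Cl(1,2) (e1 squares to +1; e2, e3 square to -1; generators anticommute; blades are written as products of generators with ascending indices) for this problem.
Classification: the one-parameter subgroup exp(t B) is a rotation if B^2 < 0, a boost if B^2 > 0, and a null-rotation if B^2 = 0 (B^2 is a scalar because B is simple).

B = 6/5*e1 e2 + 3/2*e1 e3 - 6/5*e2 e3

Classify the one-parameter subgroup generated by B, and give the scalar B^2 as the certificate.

B^2 term by term: the squares give (6/5)^2*(e1 e2)^2 + (3/2)^2*(e1 e3)^2 + (-6/5)^2*(e2 e3)^2 = 36/25*(+1) + 9/4*(+1) + 36/25*(-1) = 9/4 (each basis 2-blade squares to minus the product of its generators' squares); cross terms between blades sharing an index anticommute and cancel. So B^2 = 9/4.
Answer: boost, certificate B^2 = 9/4. Because 9/4 is invariant under every versor sandwich, the classification follows from its sign alone.


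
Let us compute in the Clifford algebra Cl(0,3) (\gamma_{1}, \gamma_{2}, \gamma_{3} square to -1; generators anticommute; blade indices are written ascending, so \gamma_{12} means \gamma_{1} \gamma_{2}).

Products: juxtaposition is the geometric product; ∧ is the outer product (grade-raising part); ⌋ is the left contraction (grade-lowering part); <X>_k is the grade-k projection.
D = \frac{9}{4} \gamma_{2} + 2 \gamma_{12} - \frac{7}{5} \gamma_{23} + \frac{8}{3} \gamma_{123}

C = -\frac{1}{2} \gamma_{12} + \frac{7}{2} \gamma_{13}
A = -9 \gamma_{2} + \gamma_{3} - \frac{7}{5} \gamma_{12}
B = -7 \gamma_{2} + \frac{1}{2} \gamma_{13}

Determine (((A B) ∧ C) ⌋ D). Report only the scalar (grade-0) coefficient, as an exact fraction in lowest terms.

step 1: -63 - \frac{93}{10} \gamma_{1} + \frac{63}{10} \gamma_{23} + \frac{9}{2} \gamma_{123}
step 2: \frac{63}{2} \gamma_{12} - \frac{441}{2} \gamma_{13}
step 3: -63 - 588 \gamma_{2} - 84 \gamma_{3}
Answer: -63


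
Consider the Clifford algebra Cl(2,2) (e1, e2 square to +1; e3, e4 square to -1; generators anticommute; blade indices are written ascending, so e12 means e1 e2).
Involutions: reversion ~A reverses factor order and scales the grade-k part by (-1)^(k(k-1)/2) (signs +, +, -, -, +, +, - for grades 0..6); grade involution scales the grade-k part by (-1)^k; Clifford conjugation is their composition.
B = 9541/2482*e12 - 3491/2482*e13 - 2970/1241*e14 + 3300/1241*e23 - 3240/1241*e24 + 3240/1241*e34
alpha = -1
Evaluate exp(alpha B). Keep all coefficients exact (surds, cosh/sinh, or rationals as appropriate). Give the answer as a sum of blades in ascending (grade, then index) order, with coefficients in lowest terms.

B^2 term by term: the squares give (9541/2482)^2*(e12)^2 + (-3491/2482)^2*(e13)^2 + (-2970/1241)^2*(e14)^2 + (3300/1241)^2*(e23)^2 + (-3240/1241)^2*(e24)^2 + (3240/1241)^2*(e34)^2 = 91030681/6160324*(-1) + 12187081/6160324*(+1) + 8820900/1540081*(+1) + 10890000/1540081*(+1) + 10497600/1540081*(+1) + 10497600/1540081*(-1) = 0 (each basis 2-blade squares to minus the product of its generators' squares); cross terms between blades sharing an index anticommute and cancel; the commuting (index-disjoint) pairs give grade-4 terms 2*c*c'*(blade product), which cancel blade by blade — e1234: 30912840/1540081 - 11310840/1540081 - 19602000/1540081 = 0 — confirming B is simple. So B^2 = 0.
B^2 = 0, hence only two terms survive: exp(alpha B) = 1 + alpha B (parabolic case).
Answer: 1 - 9541/2482*e12 + 3491/2482*e13 + 2970/1241*e14 - 3300/1241*e23 + 3240/1241*e24 - 3240/1241*e34


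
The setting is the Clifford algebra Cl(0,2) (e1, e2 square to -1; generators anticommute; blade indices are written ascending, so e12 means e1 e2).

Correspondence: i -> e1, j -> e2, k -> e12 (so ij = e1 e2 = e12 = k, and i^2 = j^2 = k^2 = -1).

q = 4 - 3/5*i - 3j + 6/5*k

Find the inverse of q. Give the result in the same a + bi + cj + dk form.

In blades: q = 4 - 3/5*e1 - 3*e2 + 6/5*e12.
With qbar = 4 + 3/5*e1 + 3*e2 - 6/5*e12 (scalar fixed, mapped units negated), q qbar = 134/5 (the sum of squared coefficients), so q^-1 = qbar / (134/5) = 10/67 + 3/134*e1 + 15/134*e2 - 3/67*e12; translating back:
Answer: 10/67 + 3/134*i + 15/134*j - 3/67*k


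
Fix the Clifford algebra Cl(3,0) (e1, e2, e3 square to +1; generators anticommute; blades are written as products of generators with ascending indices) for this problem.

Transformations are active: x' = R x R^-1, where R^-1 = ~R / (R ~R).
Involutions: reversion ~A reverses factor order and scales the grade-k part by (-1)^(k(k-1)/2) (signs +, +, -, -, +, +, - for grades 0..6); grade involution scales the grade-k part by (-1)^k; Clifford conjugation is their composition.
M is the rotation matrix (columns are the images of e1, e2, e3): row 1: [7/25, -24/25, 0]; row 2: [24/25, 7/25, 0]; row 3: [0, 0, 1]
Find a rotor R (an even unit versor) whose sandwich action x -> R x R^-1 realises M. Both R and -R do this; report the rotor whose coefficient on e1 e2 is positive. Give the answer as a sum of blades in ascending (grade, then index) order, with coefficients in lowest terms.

Method: write R = a + b12*e1 e2 + b13*e1 e3 + b23*e2 e3 with a^2 + b12^2 + b13^2 + b23^2 = 1 (so R^-1 = ~R). Expanding the columns R e_j ~R gives tr M = 4a^2 - 1 and, from the antisymmetric part, M21 - M12 = -4a*b12, M13 - M31 = 4a*b13, M32 - M23 = -4a*b23.
Here tr M = 39/25, so a^2 = (1 + tr M)/4 = 16/25 and a = ±4/5. Taking a = 4/5: M21 - M12 = 48/25, M13 - M31 = 0, M32 - M23 = 0, giving b12 = -3/5, b13 = 0, b23 = 0, i.e. R = 4/5 - 3/5*e1 e2.
Its e1 e2 coefficient is negative, so report the other preimage -R.
Answer: -4/5 + 3/5*e1 e2. Key observation: the double cover Spin(3) -> SO(3) sends R and -R to the same matrix (trace 39/25 here), so the stated sign of the e1 e2 coefficient is what selects one sheet.


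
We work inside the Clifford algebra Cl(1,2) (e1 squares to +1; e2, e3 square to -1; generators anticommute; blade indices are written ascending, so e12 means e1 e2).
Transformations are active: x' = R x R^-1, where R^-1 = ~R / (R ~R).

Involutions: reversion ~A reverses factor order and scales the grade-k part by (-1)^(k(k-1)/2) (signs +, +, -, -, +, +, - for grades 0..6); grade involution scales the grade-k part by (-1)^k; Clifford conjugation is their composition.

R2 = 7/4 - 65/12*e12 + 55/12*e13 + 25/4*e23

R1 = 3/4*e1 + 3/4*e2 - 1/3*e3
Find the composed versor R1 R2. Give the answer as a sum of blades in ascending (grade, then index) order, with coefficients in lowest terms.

Distribute over the terms of R1 (each basis-blade product reordered to ascending indices, repeated generators contracted through their squares):
(3/4*e1) R2 = 21/16*e1 - 65/16*e2 + 55/16*e3 + 75/16*e123
(3/4*e2) R2 = -65/16*e1 + 21/16*e2 - 75/16*e3 - 55/16*e123
(-1/3*e3) R2 = -55/36*e1 - 25/12*e2 - 7/12*e3 + 65/36*e123
Summing the partial products and collecting blades:
Answer: -77/18*e1 - 29/6*e2 - 11/6*e3 + 55/18*e123


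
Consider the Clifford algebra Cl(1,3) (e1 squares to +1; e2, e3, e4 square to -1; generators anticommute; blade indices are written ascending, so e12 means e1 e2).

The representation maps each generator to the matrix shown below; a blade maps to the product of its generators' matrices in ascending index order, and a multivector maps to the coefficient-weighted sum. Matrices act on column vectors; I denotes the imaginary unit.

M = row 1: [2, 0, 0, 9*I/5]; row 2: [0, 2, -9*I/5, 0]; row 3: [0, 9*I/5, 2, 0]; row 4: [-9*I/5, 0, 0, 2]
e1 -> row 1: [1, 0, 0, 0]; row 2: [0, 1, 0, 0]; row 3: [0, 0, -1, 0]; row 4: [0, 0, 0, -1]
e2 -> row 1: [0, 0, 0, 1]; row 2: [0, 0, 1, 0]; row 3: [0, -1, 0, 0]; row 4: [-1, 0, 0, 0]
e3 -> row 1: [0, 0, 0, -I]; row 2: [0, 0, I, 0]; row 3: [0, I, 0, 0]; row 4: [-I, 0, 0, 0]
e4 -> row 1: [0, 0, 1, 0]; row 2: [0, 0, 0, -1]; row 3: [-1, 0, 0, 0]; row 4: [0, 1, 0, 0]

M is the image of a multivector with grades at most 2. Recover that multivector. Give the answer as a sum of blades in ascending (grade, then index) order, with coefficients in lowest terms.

Method: the blade images are trace-orthogonal — tr(rho(e_A) rho(e_B)^-1) = 4 if A = B and 0 otherwise — and rho(e_A)^-1 = (e_A)^2 * rho(e_A) with (e_A)^2 = +1 or -1, so the coefficient of e_A in the preimage is (e_A)^2 * tr(M rho(e_A))/4.
Nonzero projections over blades of grade <= 2: 1: (1)^2 = +1, tr(M 1) = 8, coefficient 2; e13: (e13)^2 = +1, tr(M rho(e13)) = -36/5, coefficient -9/5. Every other blade of grade <= 2 projects to 0.
Answer: 2 - 9/5*e13


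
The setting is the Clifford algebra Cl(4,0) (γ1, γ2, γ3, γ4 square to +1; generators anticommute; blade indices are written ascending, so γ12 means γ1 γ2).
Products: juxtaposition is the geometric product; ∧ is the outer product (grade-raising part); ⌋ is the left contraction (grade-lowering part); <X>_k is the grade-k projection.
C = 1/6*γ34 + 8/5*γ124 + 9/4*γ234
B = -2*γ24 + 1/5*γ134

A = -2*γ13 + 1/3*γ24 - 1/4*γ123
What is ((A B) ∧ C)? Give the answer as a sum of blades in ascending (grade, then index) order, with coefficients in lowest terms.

step 1: 2/3 + 2/5*γ4 - 1/20*γ24 - 1/15*γ123 - 1/2*γ134 - 4*γ1234
step 2: 1/9*γ34 + 16/15*γ124 + 3/2*γ234
Answer: 1/9*γ34 + 16/15*γ124 + 3/2*γ234


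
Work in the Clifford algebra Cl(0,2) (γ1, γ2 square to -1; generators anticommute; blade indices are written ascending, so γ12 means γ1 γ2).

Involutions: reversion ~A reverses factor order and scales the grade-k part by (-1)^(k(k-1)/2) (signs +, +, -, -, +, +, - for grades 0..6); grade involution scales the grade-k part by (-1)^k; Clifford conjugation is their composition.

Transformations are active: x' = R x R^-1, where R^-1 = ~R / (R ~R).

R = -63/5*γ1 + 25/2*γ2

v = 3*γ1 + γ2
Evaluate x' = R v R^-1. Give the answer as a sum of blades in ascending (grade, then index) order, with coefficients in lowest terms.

~R = -63/5*γ1 + 25/2*γ2, and R ~R = -31501/100, so R^-1 = ~R / (-31501/100).
R v = 253/10 - 501/10*γ12
Answer: -30747/31501*γ1 - 94751/31501*γ2


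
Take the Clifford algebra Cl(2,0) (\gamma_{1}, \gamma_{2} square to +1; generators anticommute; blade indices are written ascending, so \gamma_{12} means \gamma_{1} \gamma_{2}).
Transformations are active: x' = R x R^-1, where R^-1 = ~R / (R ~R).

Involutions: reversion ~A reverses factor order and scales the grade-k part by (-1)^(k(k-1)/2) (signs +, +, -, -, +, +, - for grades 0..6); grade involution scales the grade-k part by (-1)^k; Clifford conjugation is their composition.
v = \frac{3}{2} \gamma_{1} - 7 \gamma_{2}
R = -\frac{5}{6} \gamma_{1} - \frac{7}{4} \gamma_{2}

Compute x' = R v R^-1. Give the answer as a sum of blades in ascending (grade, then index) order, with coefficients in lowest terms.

~R = -\frac{5}{6} \gamma_{1} - \frac{7}{4} \gamma_{2}, and R ~R = \frac{541}{144}, so R^-1 = ~R / (\frac{541}{144}).
R v = 11 + \frac{203}{24} \gamma_{12}
Answer: -\frac{6903}{1082} \gamma_{1} - \frac{1757}{541} \gamma_{2}


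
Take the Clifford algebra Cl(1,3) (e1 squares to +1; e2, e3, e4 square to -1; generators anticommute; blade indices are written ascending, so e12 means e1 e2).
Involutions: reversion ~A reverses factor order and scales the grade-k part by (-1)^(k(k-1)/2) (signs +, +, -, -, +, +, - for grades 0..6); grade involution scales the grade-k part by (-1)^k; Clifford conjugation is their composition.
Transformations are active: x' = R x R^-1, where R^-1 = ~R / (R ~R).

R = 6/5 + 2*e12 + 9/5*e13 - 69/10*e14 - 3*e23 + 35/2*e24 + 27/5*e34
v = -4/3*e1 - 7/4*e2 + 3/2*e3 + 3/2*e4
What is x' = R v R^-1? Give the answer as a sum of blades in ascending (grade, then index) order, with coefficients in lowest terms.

~R = 6/5 - 2*e12 - 9/5*e13 + 69/10*e14 + 3*e23 - 35/2*e24 - 27/5*e34, and R ~R = 291, so R^-1 = ~R / (291).
R v = 191/20*e1 - 1271/60*e2 + 27/20*e3 - 1197/40*e4 + 203/20*e123 - 3889/120*e124 + 117/20*e134 - 201/5*e234
Answer: -86531/34920*e1 + 20321/11640*e2 + 85241/29100*e3 - 11891/21825*e4


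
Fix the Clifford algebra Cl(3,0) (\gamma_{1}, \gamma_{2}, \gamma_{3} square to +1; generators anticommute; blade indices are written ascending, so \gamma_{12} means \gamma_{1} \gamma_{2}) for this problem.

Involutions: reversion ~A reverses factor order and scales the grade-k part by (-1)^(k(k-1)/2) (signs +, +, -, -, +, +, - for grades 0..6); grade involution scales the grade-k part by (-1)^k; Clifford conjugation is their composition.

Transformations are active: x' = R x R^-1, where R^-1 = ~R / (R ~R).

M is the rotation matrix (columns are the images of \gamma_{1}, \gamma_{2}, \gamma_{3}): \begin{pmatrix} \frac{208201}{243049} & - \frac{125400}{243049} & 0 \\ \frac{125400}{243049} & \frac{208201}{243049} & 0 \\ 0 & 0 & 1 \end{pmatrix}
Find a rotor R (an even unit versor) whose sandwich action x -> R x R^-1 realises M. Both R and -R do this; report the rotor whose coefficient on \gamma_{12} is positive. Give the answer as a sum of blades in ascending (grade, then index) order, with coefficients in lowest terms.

Method: write R = a + b12*\gamma_{12} + b13*\gamma_{13} + b23*\gamma_{23} with a^2 + b12^2 + b13^2 + b23^2 = 1 (so R^-1 = ~R). Expanding the columns R e_j ~R gives tr M = 4a^2 - 1 and, from the antisymmetric part, M21 - M12 = -4a*b12, M13 - M31 = 4a*b13, M32 - M23 = -4a*b23.
Here tr M = \frac{659451}{243049}, so a^2 = (1 + tr M)/4 = \frac{225625}{243049} and a = ±\frac{475}{493}. Taking a = \frac{475}{493}: M21 - M12 = \frac{250800}{243049}, M13 - M31 = 0, M32 - M23 = 0, giving b12 = -\frac{132}{493}, b13 = 0, b23 = 0, i.e. R = \frac{475}{493} - \frac{132}{493} \gamma_{12}.
Its \gamma_{12} coefficient is negative, so report the other preimage -R.
Answer: -\frac{475}{493} + \frac{132}{493} \gamma_{12}. Recall the cover is two-to-one: with M of trace \frac{659451}{243049}, both preimages act alike, and the stated \gamma_{12} sign chooses the sheet.


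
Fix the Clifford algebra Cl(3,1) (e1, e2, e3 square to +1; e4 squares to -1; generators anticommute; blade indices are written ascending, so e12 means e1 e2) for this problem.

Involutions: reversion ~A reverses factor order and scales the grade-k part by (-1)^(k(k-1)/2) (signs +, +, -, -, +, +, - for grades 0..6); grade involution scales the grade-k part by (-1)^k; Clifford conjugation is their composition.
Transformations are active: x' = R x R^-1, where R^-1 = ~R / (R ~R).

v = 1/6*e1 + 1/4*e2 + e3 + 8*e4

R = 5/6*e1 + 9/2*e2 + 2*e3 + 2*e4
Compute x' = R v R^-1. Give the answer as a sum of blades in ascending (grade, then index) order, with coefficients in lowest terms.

~R = 5/6*e1 + 9/2*e2 + 2*e3 + 2*e4, and R ~R = 377/18, so R^-1 = ~R / (377/18).
R v = -917/72 - 13/24*e12 + 1/2*e13 + 19/3*e14 + 4*e23 + 71/2*e24 + 14*e34
Answer: -5339/4524*e1 - 4315/754*e2 - 1294/377*e3 - 3933/377*e4


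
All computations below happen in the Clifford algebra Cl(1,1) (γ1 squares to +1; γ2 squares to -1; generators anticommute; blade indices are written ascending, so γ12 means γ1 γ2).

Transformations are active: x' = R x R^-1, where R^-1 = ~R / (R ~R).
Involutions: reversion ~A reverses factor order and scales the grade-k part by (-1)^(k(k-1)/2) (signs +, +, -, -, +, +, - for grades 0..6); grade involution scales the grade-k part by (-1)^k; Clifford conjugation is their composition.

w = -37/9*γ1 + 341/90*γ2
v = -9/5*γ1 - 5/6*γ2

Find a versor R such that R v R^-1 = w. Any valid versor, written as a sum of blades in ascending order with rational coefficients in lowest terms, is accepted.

R = v + w = -266/45*γ1 + 133/45*γ2 works: the equal norms (2291/900) guarantee its sandwich swaps v into w.
Answer: -266/45*γ1 + 133/45*γ2


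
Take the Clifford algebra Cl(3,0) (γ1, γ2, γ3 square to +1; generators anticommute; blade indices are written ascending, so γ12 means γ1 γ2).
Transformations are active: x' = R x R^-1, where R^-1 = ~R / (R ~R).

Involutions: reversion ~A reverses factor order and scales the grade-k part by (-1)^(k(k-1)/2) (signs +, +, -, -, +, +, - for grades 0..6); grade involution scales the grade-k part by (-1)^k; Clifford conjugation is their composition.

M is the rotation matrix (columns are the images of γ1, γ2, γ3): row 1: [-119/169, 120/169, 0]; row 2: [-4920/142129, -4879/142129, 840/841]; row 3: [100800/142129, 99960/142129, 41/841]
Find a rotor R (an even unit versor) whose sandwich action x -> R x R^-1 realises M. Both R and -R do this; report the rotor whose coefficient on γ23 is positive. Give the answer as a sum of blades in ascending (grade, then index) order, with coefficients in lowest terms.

Method: write R = a + b12*γ12 + b13*γ13 + b23*γ23 with a^2 + b12^2 + b13^2 + b23^2 = 1 (so R^-1 = ~R). Expanding the columns R e_j ~R gives tr M = 4a^2 - 1 and, from the antisymmetric part, M21 - M12 = -4a*b12, M13 - M31 = 4a*b13, M32 - M23 = -4a*b23.
Here tr M = -98029/142129, so a^2 = (1 + tr M)/4 = 11025/142129 and a = ±105/377. Taking a = 105/377: M21 - M12 = -105840/142129, M13 - M31 = -100800/142129, M32 - M23 = -42000/142129, giving b12 = 252/377, b13 = -240/377, b23 = 100/377, i.e. R = 105/377 + 252/377*γ12 - 240/377*γ13 + 100/377*γ23.
Its γ23 coefficient is already positive.
Answer: 105/377 + 252/377*γ12 - 240/377*γ13 + 100/377*γ23. Sheet selection: the two-to-one cover makes ±R indistinguishable at the matrix level (trace -98029/142129), so uniqueness comes from the required sign on γ23.


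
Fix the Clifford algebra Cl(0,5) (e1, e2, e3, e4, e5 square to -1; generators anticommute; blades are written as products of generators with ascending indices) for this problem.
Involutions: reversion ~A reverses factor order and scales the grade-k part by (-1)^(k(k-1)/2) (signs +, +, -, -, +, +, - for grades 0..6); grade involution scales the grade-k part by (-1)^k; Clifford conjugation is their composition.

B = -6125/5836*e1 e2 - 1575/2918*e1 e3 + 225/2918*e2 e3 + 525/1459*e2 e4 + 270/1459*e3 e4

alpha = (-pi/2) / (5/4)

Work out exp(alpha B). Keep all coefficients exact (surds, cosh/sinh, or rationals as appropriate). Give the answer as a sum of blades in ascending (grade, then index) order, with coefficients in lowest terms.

B^2 term by term: the squares give (-6125/5836)^2*(e1 e2)^2 + (-1575/2918)^2*(e1 e3)^2 + (225/2918)^2*(e2 e3)^2 + (525/1459)^2*(e2 e4)^2 + (270/1459)^2*(e3 e4)^2 = 37515625/34058896*(-1) + 2480625/8514724*(-1) + 50625/8514724*(-1) + 275625/2128681*(-1) + 72900/2128681*(-1) = -25/16 (each basis 2-blade squares to minus the product of its generators' squares); cross terms between blades sharing an index anticommute and cancel; the commuting (index-disjoint) pairs give grade-4 terms 2*c*c'*(blade product), which cancel blade by blade — e1 e2 e3 e4: -826875/2128681 + 826875/2128681 = 0 — confirming B is simple. So B^2 = -25/16.
B^2 = -25/16 — since the square is negative, the closed form is circular: l = 5/4, alpha*l = -pi/2, so exp(alpha B) = cos(-pi/2) + (sin(-pi/2)/(5/4))*B = 0 + (-4/5)*B.
Answer: 1225/1459*e1 e2 + 630/1459*e1 e3 - 90/1459*e2 e3 - 420/1459*e2 e4 - 216/1459*e3 e4


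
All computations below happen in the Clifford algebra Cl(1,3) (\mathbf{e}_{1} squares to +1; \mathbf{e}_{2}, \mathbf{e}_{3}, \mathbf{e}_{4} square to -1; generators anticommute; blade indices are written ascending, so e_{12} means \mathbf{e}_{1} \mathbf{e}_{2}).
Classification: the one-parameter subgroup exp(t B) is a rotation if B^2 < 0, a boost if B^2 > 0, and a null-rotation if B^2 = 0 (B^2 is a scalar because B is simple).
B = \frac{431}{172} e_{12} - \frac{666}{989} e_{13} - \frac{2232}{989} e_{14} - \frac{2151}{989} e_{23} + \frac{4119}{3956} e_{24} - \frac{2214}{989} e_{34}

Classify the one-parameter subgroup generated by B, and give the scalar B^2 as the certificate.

B^2 term by term: the squares give (\frac{431}{172})^2*(e_{12})^2 + (-\frac{666}{989})^2*(e_{13})^2 + (-\frac{2232}{989})^2*(e_{14})^2 + (-\frac{2151}{989})^2*(e_{23})^2 + (\frac{4119}{3956})^2*(e_{24})^2 + (-\frac{2214}{989})^2*(e_{34})^2 = \frac{185761}{29584}*(+1) + \frac{443556}{978121}*(+1) + \frac{4981824}{978121}*(+1) + \frac{4626801}{978121}*(-1) + \frac{16966161}{15649936}*(-1) + \frac{4901796}{978121}*(-1) = 1 (each basis 2-blade squares to minus the product of its generators' squares); cross terms between blades sharing an index anticommute and cancel; the commuting (index-disjoint) pairs give grade-4 terms 2*c*c'*(blade product), which cancel blade by blade — e_{1234}: -\frac{477117}{42527} + \frac{1371627}{978121} + \frac{9602064}{978121} = 0 — confirming B is simple. So B^2 = 1.
Answer: boost, certificate B^2 = 1. B^2 = 1 is basis-independent, so its sign is the whole story.


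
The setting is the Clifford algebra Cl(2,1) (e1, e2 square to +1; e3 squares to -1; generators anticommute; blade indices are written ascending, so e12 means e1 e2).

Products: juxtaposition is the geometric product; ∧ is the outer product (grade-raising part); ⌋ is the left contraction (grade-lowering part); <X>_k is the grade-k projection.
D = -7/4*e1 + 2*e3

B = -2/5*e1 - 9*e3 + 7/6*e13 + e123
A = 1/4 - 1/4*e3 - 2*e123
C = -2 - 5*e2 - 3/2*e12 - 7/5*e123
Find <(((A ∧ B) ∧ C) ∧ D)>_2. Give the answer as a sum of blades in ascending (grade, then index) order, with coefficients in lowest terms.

step 1: -1/10*e1 - 9/4*e3 + 23/120*e13 + 1/4*e123
step 2: 1/5*e1 + 9/2*e3 + 1/2*e12 - 23/60*e13 - 45/4*e23 + 23/6*e123
step 3: 331/40*e13 + 331/16*e123
step 4: 331/40*e13
Answer: 331/40*e13


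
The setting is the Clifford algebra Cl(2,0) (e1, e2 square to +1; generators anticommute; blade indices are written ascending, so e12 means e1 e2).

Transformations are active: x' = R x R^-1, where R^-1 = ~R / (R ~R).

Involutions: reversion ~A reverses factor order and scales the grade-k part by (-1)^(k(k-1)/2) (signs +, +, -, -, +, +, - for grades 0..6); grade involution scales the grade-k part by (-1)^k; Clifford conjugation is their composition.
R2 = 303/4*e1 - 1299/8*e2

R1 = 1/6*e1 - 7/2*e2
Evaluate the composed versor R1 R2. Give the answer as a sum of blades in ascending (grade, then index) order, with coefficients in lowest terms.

Distribute over the terms of R1 (each basis-blade product reordered to ascending indices, repeated generators contracted through their squares):
(1/6*e1) R2 = 101/8 - 433/16*e12
(-7/2*e2) R2 = 9093/16 + 2121/8*e12
Summing the partial products and collecting blades:
Answer: 9295/16 + 3809/16*e12
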